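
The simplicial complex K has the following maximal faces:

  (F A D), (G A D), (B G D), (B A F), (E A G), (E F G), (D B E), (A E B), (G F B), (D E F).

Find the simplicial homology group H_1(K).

We work with the vertex ordering A < B < D < E < F < G. The simplices of K, each written with vertices in increasing order, are:

  0-simplices (6): A, B, D, E, F, G
  1-simplices (15): AB, AD, AE, AF, AG, BD, BE, BF, BG, DE, DF, DG, EF, EG, FG
  2-simplices (10): ABE, ABF, ADF, ADG, AEG, BDE, BDG, BFG, DEF, EFG

giving chain groups C_0 ≅ Z^6, C_1 ≅ Z^15, C_2 ≅ Z^10.

Boundary ∂_1: C_1 → C_0 is given by ∂[p,q] = [q] − [p].
This gives a 6×15 integer matrix of rank 5; reducing to Smith normal form yields diagonal entries (1,1,1,1,1).

Boundary ∂_2: C_2 → C_1 maps a triangle to the signed sum of its edges. For instance
  ∂EFG = FG − EG + EF,
  ∂BFG = FG − BG + BF.
The 15×10 boundary matrix has rank 10 and Smith normal form diag(1,1,1,1,1,1,1,1,1,2).

Reading off H_k = ker ∂_k / im ∂_{k+1}:

  H_1: rank ker ∂_1 − rank ∂_2 = (15 − 5) − 10 = 0, and ∂_2 has invariant factor 2 > 1, so H_1 ≅ Z/2.

(K is a triangulation of the real projective plane RP^2.)

H_1 = Z/2.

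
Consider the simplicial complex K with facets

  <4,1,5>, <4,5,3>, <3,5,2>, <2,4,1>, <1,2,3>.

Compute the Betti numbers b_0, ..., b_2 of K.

b_0 = 1, b_1 = 1, b_2 = 0.

Order the vertices as 1 < 2 < 3 < 4 < 5. Listing each simplex with vertices in this order, K has dimension 2 with simplices:

  0-simplices (5): [1], [2], [3], [4], [5]
  1-simplices (10): [1,2], [1,3], [1,4], [1,5], [2,3], [2,4], [2,5], [3,4], [3,5], [4,5]
  2-simplices (5): [1,2,3], [1,2,4], [1,4,5], [2,3,5], [3,4,5]

Hence C_0 ≅ Z^5, C_1 ≅ Z^10, C_2 ≅ Z^5.

Boundary ∂_1: C_1 → C_0 sends each edge [p,q] (with p < q) to q − p. For instance
  ∂[1,3] = [3] − [1].
The resulting 5×10 matrix has rank 4, and its Smith normal form has invariant factors (1,1,1,1).

The boundary map ∂_2: C_2 → C_1 sends each 2-simplex [p,q,r] to [q,r] − [p,r] + [p,q]. For instance
  ∂[1,2,3] = [2,3] − [1,3] + [1,2],
  ∂[1,4,5] = [4,5] − [1,5] + [1,4].
This gives a 10×5 integer matrix of rank 5; reducing to Smith normal form yields diagonal entries (1,1,1,1,1).

From H_k ≅ ker(∂_k) / im(∂_{k+1}) we obtain:

  H_0: rank C_0 − rank ∂_1 = 5 − 4 = 1, and the invariant factors of ∂_1 are all 1, so H_0 = Z.
  H_1: rank ker ∂_1 − rank ∂_2 = (10 − 4) − 5 = 1, and the invariant factors of ∂_2 are all 1, so H_1 = Z.
  H_2: rank ker ∂_2 − rank ∂_3 = (5 − 5) − 0 = 0, and there is no ∂_3, so H_2 = 0.

As a check, the Euler characteristic is 5 − 10 + 5 = 0, which agrees with 1 − 1 + 0 = 0.
(K is a triangulation of the Möbius band.)

Hence the Betti numbers are b_0 = 1, b_1 = 1, b_2 = 0.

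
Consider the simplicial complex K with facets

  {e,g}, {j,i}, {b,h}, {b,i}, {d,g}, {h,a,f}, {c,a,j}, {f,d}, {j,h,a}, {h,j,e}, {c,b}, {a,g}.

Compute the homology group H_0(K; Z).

Take the total order a < b < c < d < e < f < g < h < i < j on the vertex set. Then K (dimension 2) consists of the simplices:

  0-simplices (10): a, b, c, d, e, f, g, h, i, j
  1-simplices (17): ac, af, ag, ah, aj, bc, bh, bi, cj, df, dg, eg, eh, ej, fh, hj, ij
  2-simplices (4): acj, afh, ahj, ehj

giving chain groups C_0 ≅ Z^10, C_1 ≅ Z^17, C_2 ≅ Z^4.

Boundary ∂_1: C_1 → C_0 is given by ∂[p,q] = [q] − [p].
This gives a 10×17 integer matrix of rank 9; reducing to Smith normal form yields diagonal entries (1,1,1,1,1,1,1,1,1).

∂_2: C_2 → C_1 maps a triangle to the signed sum of its edges. For instance
  ∂afh = fh − ah + af,
  ∂acj = cj − aj + ac.
This gives a 17×4 integer matrix of rank 4; reducing to Smith normal form yields diagonal entries (1,1,1,1).

Computing H_k = (kernel of ∂_k) / (image of ∂_{k+1}):

  H_0: rank C_0 − rank ∂_1 = 10 − 9 = 1, and the invariant factors of ∂_1 are all 1, so H_0 ≅ Z.

H_0 = Z.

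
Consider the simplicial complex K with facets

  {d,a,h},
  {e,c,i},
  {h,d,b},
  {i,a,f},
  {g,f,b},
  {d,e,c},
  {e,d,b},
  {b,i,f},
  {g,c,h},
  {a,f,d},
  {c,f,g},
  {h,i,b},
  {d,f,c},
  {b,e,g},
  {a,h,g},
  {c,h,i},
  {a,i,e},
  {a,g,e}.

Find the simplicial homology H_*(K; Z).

Take the total order a < b < c < d < e < f < g < h < i on the vertex set. Then K (dimension 2) consists of the simplices:

  0-simplices (9): a, b, c, d, e, f, g, h, i
  1-simplices (27): ad, ae, af, ag, ah, ai, bd, be, bf, bg, bh, bi, cd, ce, cf, cg, ch, ci, de, df, dh, eg, ei, fg, fi, gh, hi
  2-simplices (18): adf, adh, aeg, aei, afi, agh, bde, bdh, beg, bfg, bfi, bhi, cde, cdf, cei, cfg, cgh, chi

so the chain groups are C_0 ≅ Z^9, C_1 ≅ Z^27, C_2 ≅ Z^18.

The boundary map ∂_1: C_1 → C_0 maps an edge to its endpoints' difference, ∂[p,q] = q − p. For instance
  ∂bi = i − b.
As a 9×27 matrix over Z this has rank 8, with invariant factors (1,1,1,1,1,1,1,1).

Boundary ∂_2: C_2 → C_1 maps a triangle to the signed sum of its edges. For instance
  ∂cde = de − ce + cd,
  ∂adf = df − af + ad.
As a 27×18 matrix over Z this has rank 17, with invariant factors (1,1,1,1,1,1,1,1,1,1,1,1,1,1,1,1,1).

Reading off H_k = ker ∂_k / im ∂_{k+1}:

  H_0: rank C_0 − rank ∂_1 = 9 − 8 = 1, and the invariant factors of ∂_1 are all 1, so H_0 = Z.
  H_1: rank ker ∂_1 − rank ∂_2 = (27 − 8) − 17 = 2, and the invariant factors of ∂_2 are all 1, so H_1 = Z^2.
  H_2: rank ker ∂_2 − rank ∂_3 = (18 − 17) − 0 = 1, and there is no ∂_3, so H_2 = Z.

As a check, the Euler characteristic is 9 − 27 + 18 = 0, which agrees with 1 − 2 + 1 = 0.
(K is a triangulation of the torus T^2.)

H_0 = Z,  H_1 = Z^2,  H_2 = Z.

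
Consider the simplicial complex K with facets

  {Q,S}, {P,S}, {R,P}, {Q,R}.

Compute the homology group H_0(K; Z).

H_0 = Z.

We work with the vertex ordering P < Q < R < S. The simplices of K, each written with vertices in increasing order, are:

  0-simplices (4): P, Q, R, S
  1-simplices (4): PR, PS, QR, QS

giving chain groups C_0 ≅ Z^4, C_1 ≅ Z^4.

Boundary ∂_1: C_1 → C_0 maps an edge to its endpoints' difference, ∂[p,q] = q − p. For instance
  ∂PS = S − P.
This gives a 4×4 integer matrix of rank 3; reducing to Smith normal form yields diagonal entries (1,1,1).

Reading off H_k = ker ∂_k / im ∂_{k+1}:

  H_0: rank C_0 − rank ∂_1 = 4 − 3 = 1, and the invariant factors of ∂_1 are all 1, so H_0 = Z.

(K is a triangulation of the circle S^1.)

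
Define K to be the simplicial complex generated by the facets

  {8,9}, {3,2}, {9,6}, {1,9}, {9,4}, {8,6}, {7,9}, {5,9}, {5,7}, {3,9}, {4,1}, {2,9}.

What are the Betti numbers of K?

We work with the vertex ordering 1 < 2 < 3 < 4 < 5 < 6 < 7 < 8 < 9. The simplices of K, each written with vertices in increasing order, are:

  0-simplices (9): [1], [2], [3], [4], [5], [6], [7], [8], [9]
  1-simplices (12): [1,4], [1,9], [2,3], [2,9], [3,9], [4,9], [5,7], [5,9], [6,8], [6,9], [7,9], [8,9]

so the chain groups are C_0 ≅ Z^9, C_1 ≅ Z^12.

∂_1: C_1 → C_0 sends each edge [p,q] (with p < q) to q − p.
The resulting 9×12 matrix has rank 8, and its Smith normal form has invariant factors (1,1,1,1,1,1,1,1).

From H_k ≅ ker(∂_k) / im(∂_{k+1}) we obtain:

  H_0: rank C_0 − rank ∂_1 = 9 − 8 = 1, and the invariant factors of ∂_1 are all 1, so H_0 = Z.
  H_1: rank ker ∂_1 − rank ∂_2 = (12 − 8) − 0 = 4, and there is no ∂_2, so H_1 = Z^4.

(K is a triangulation of a wedge of 4 circles.)

Hence the Betti numbers are b_0 = 1, b_1 = 4.

b_0 = 1, b_1 = 4.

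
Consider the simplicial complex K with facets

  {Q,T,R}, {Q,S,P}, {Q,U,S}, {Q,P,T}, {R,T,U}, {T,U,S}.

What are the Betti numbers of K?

b_0 = 1, b_1 = 1, b_2 = 0.

Fix the vertex order P < Q < R < S < T < U and write every simplex with vertices in increasing order. Then dim K = 2 and the simplices of K are:

  0-simplices (6): P, Q, R, S, T, U
  1-simplices (12): PQ, PS, PT, QR, QS, QT, QU, RT, RU, ST, SU, TU
  2-simplices (6): PQS, PQT, QRT, QSU, RTU, STU

so the chain groups are C_0 ≅ Z^6, C_1 ≅ Z^12, C_2 ≅ Z^6.

∂_1: C_1 → C_0 sends each edge [p,q] (with p < q) to q − p.
The resulting 6×12 matrix has rank 5, and its Smith normal form has invariant factors (1,1,1,1,1).

∂_2: C_2 → C_1 acts by ∂[p,q,r] = [q,r] − [p,r] + [p,q]. For instance
  ∂QRT = RT − QT + QR,
  ∂QSU = SU − QU + QS.
As a 12×6 matrix over Z this has rank 6, with invariant factors (1,1,1,1,1,1).

Now H_k = ker ∂_k / im ∂_{k+1}, so:

  H_0: rank C_0 − rank ∂_1 = 6 − 5 = 1, and the invariant factors of ∂_1 are all 1, so H_0 = Z.
  H_1: rank ker ∂_1 − rank ∂_2 = (12 − 5) − 6 = 1, and the invariant factors of ∂_2 are all 1, so H_1 = Z.
  H_2: rank ker ∂_2 − rank ∂_3 = (6 − 6) − 0 = 0, and there is no ∂_3, so H_2 = 0.

As a check, the Euler characteristic is 6 − 12 + 6 = 0, which agrees with 1 − 1 + 0 = 0.
(K is a triangulation of the cylinder S^1 x I.)

Hence the Betti numbers are b_0 = 1, b_1 = 1, b_2 = 0.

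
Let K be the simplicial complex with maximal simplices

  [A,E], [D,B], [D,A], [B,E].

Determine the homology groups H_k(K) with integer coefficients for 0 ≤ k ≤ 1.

H_0 ≅ Z,  H_1 ≅ Z.

Take the total order A < B < D < E on the vertex set. Then K (dimension 1) consists of the simplices:

  0-simplices (4): A, B, D, E
  1-simplices (4): AD, AE, BD, BE

giving chain groups C_0 ≅ Z^4, C_1 ≅ Z^4.

∂_1: C_1 → C_0 maps an edge to its endpoints' difference, ∂[p,q] = q − p. For instance
  ∂BD = D − B.
The 4×4 boundary matrix has rank 3 and Smith normal form diag(1,1,1).

Reading off H_k = ker ∂_k / im ∂_{k+1}:

  H_0: rank C_0 − rank ∂_1 = 4 − 3 = 1, and the invariant factors of ∂_1 are all 1, so H_0 = Z.
  H_1: rank ker ∂_1 − rank ∂_2 = (4 − 3) − 0 = 1, and there is no ∂_2, so H_1 = Z.

As a check, the Euler characteristic is 4 − 4 = 0, which agrees with 1 − 1 = 0.
(K is a triangulation of the circle S^1.)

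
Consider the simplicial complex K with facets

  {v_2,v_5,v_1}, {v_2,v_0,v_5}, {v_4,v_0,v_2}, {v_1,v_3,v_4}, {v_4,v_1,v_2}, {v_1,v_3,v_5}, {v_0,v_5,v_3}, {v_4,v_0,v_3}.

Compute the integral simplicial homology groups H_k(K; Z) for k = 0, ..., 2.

Take the total order v_0 < v_1 < v_2 < v_3 < v_4 < v_5 on the vertex set. Then K (dimension 2) consists of the simplices:

  0-simplices (6): [v_0], [v_1], [v_2], [v_3], [v_4], [v_5]
  1-simplices (12): [v_0,v_2], [v_0,v_3], [v_0,v_4], [v_0,v_5], [v_1,v_2], [v_1,v_3], [v_1,v_4], [v_1,v_5], [v_2,v_4], [v_2,v_5], [v_3,v_4], [v_3,v_5]
  2-simplices (8): [v_0,v_2,v_4], [v_0,v_2,v_5], [v_0,v_3,v_4], [v_0,v_3,v_5], [v_1,v_2,v_4], [v_1,v_2,v_5], [v_1,v_3,v_4], [v_1,v_3,v_5]

giving chain groups C_0 ≅ Z^6, C_1 ≅ Z^12, C_2 ≅ Z^8.

∂_1: C_1 → C_0 sends each edge [p,q] (with p < q) to q − p. For instance
  ∂[v_3,v_4] = [v_4] − [v_3].
The resulting 6×12 matrix has rank 5, and its Smith normal form has invariant factors (1,1,1,1,1).

Boundary ∂_2: C_2 → C_1 acts by ∂[p,q,r] = [q,r] − [p,r] + [p,q]. For instance
  ∂[v_0,v_3,v_4] = [v_3,v_4] − [v_0,v_4] + [v_0,v_3],
  ∂[v_0,v_2,v_4] = [v_2,v_4] − [v_0,v_4] + [v_0,v_2].
This gives a 12×8 integer matrix of rank 7; reducing to Smith normal form yields diagonal entries (1,1,1,1,1,1,1).

Computing H_k = (kernel of ∂_k) / (image of ∂_{k+1}):

  H_0: rank C_0 − rank ∂_1 = 6 − 5 = 1, and the invariant factors of ∂_1 are all 1, so H_0 = Z.
  H_1: rank ker ∂_1 − rank ∂_2 = (12 − 5) − 7 = 0, and the invariant factors of ∂_2 are all 1, so H_1 = 0.
  H_2: rank ker ∂_2 − rank ∂_3 = (8 − 7) − 0 = 1, and there is no ∂_3, so H_2 = Z.

(K is a triangulation of the 2-sphere S^2.)

H_0 = Z,  H_1 = 0,  H_2 = Z.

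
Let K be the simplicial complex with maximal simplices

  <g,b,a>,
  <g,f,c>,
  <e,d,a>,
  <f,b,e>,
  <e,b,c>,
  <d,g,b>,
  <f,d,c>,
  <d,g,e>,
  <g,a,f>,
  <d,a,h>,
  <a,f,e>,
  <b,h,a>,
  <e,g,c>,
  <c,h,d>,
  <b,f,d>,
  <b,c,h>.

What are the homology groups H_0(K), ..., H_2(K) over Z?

H_0 = Z,  H_1 = Z^2,  H_2 = Z.

Fix the vertex order a < b < c < d < e < f < g < h and write every simplex with vertices in increasing order. Then dim K = 2 and the simplices of K are:

  0-simplices (8): a, b, c, d, e, f, g, h
  1-simplices (24): ab, ad, ae, af, ag, ah, bc, bd, be, bf, bg, bh, cd, ce, cf, cg, ch, de, df, dg, dh, ef, eg, fg
  2-simplices (16): abg, abh, ade, adh, aef, afg, bce, bch, bdf, bdg, bef, cdf, cdh, ceg, cfg, deg

Hence C_0 ≅ Z^8, C_1 ≅ Z^24, C_2 ≅ Z^16.

The boundary map ∂_1: C_1 → C_0 is given by ∂[p,q] = [q] − [p].
As a 8×24 matrix over Z this has rank 7, with invariant factors (1,1,1,1,1,1,1).

The boundary map ∂_2: C_2 → C_1 sends each 2-simplex [p,q,r] to [q,r] − [p,r] + [p,q]. For instance
  ∂bdf = df − bf + bd,
  ∂abh = bh − ah + ab.
The resulting 24×16 matrix has rank 15, and its Smith normal form has invariant factors (1,1,1,1,1,1,1,1,1,1,1,1,1,1,1).

Now H_k = ker ∂_k / im ∂_{k+1}, so:

  H_0: rank C_0 − rank ∂_1 = 8 − 7 = 1, and the invariant factors of ∂_1 are all 1, so H_0 ≅ Z.
  H_1: rank ker ∂_1 − rank ∂_2 = (24 − 7) − 15 = 2, and the invariant factors of ∂_2 are all 1, so H_1 ≅ Z^2.
  H_2: rank ker ∂_2 − rank ∂_3 = (16 − 15) − 0 = 1, and there is no ∂_3, so H_2 ≅ Z.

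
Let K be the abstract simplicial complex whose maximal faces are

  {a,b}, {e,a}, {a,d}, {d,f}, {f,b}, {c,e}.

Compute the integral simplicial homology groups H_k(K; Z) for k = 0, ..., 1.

H_0 ≅ Z,  H_1 ≅ Z.

We work with the vertex ordering a < b < c < d < e < f. The simplices of K, each written with vertices in increasing order, are:

  0-simplices (6): a, b, c, d, e, f
  1-simplices (6): ab, ad, ae, bf, ce, df

so the chain groups are C_0 ≅ Z^6, C_1 ≅ Z^6.

Boundary ∂_1: C_1 → C_0 sends each edge [p,q] (with p < q) to q − p. For instance
  ∂ae = e − a.
The 6×6 boundary matrix has rank 5 and Smith normal form diag(1,1,1,1,1).

Now H_k = ker ∂_k / im ∂_{k+1}, so:

  H_0: rank C_0 − rank ∂_1 = 6 − 5 = 1, and the invariant factors of ∂_1 are all 1, so H_0 = Z.
  H_1: rank ker ∂_1 − rank ∂_2 = (6 − 5) − 0 = 1, and there is no ∂_2, so H_1 = Z.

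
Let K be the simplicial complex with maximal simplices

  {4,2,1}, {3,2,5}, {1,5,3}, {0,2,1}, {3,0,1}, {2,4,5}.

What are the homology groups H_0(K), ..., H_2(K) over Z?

H_0 ≅ Z,  H_1 ≅ Z,  H_2 = 0.

We work with the vertex ordering 0 < 1 < 2 < 3 < 4 < 5. The simplices of K, each written with vertices in increasing order, are:

  0-simplices (6): [0], [1], [2], [3], [4], [5]
  1-simplices (12): [0,1], [0,2], [0,3], [1,2], [1,3], [1,4], [1,5], [2,3], [2,4], [2,5], [3,5], [4,5]
  2-simplices (6): [0,1,2], [0,1,3], [1,2,4], [1,3,5], [2,3,5], [2,4,5]

Hence C_0 ≅ Z^6, C_1 ≅ Z^12, C_2 ≅ Z^6.

Boundary ∂_1: C_1 → C_0 maps an edge to its endpoints' difference, ∂[p,q] = q − p. For instance
  ∂[0,1] = [1] − [0].
This gives a 6×12 integer matrix of rank 5; reducing to Smith normal form yields diagonal entries (1,1,1,1,1).

∂_2: C_2 → C_1 acts by ∂[p,q,r] = [q,r] − [p,r] + [p,q]. For instance
  ∂[1,2,4] = [2,4] − [1,4] + [1,2],
  ∂[2,4,5] = [4,5] − [2,5] + [2,4].
The 12×6 boundary matrix has rank 6 and Smith normal form diag(1,1,1,1,1,1).

From H_k ≅ ker(∂_k) / im(∂_{k+1}) we obtain:

  H_0: rank C_0 − rank ∂_1 = 6 − 5 = 1, and the invariant factors of ∂_1 are all 1, so H_0 ≅ Z.
  H_1: rank ker ∂_1 − rank ∂_2 = (12 − 5) − 6 = 1, and the invariant factors of ∂_2 are all 1, so H_1 ≅ Z.
  H_2: rank ker ∂_2 − rank ∂_3 = (6 − 6) − 0 = 0, and there is no ∂_3, so H_2 ≅ 0.

(K is a triangulation of the cylinder S^1 x I.)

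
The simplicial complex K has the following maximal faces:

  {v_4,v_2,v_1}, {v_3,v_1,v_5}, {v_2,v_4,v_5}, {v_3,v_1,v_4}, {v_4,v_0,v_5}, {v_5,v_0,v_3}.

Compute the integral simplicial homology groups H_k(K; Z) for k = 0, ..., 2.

H_0 = Z,  H_1 = Z,  H_2 = 0.

K has 6 vertices, 12 edges, 6 triangles.
rank ∂_0 = 0, rank ∂_1 = 5 ⇒ b_0 = 6 − 0 − 5 = 1; all invariant factors of ∂_1 are 1 so no torsion. So H_0 ≅ Z.
rank ∂_1 = 5, rank ∂_2 = 6 ⇒ b_1 = 12 − 5 − 6 = 1; all invariant factors of ∂_2 are 1 so no torsion. So H_1 ≅ Z.
rank ∂_2 = 6, rank ∂_3 = 0 ⇒ b_2 = 6 − 6 − 0 = 0. So H_2 ≅ 0.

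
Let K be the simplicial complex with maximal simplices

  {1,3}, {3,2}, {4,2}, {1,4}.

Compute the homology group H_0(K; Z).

H_0 = Z.

K has 4 vertices, 4 edges.
rank ∂_0 = 0, rank ∂_1 = 3 ⇒ b_0 = 4 − 0 − 3 = 1; all invariant factors of ∂_1 are 1 so no torsion. So H_0 ≅ Z.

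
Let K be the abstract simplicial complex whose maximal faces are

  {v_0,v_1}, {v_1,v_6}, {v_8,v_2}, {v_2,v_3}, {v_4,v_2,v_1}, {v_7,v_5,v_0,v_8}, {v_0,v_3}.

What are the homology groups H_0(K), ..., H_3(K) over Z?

H_0 ≅ Z,  H_1 ≅ Z^2,  H_2 = 0,  H_3 = 0.

Order the vertices as v_0 < v_1 < v_2 < v_3 < v_4 < v_5 < v_6 < v_7 < v_8. Listing each simplex with vertices in this order, K has dimension 3 with simplices:

  0-simplices (9): [v_0], [v_1], [v_2], [v_3], [v_4], [v_5], [v_6], [v_7], [v_8]
  1-simplices (14): [v_0,v_1], [v_0,v_3], [v_0,v_5], [v_0,v_7], [v_0,v_8], [v_1,v_2], [v_1,v_4], [v_1,v_6], [v_2,v_3], [v_2,v_4], [v_2,v_8], [v_5,v_7], [v_5,v_8], [v_7,v_8]
  2-simplices (5): [v_0,v_5,v_7], [v_0,v_5,v_8], [v_0,v_7,v_8], [v_1,v_2,v_4], [v_5,v_7,v_8]
  3-simplices (1): [v_0,v_5,v_7,v_8]

Hence C_0 ≅ Z^9, C_1 ≅ Z^14, C_2 ≅ Z^5, C_3 ≅ Z^1.

Boundary ∂_1: C_1 → C_0 is given by ∂[p,q] = [q] − [p].
As a 9×14 matrix over Z this has rank 8, with invariant factors (1,1,1,1,1,1,1,1).

Boundary ∂_2: C_2 → C_1 acts by ∂[p,q,r] = [q,r] − [p,r] + [p,q]. For instance
  ∂[v_0,v_7,v_8] = [v_7,v_8] − [v_0,v_8] + [v_0,v_7],
  ∂[v_1,v_2,v_4] = [v_2,v_4] − [v_1,v_4] + [v_1,v_2].
The resulting 14×5 matrix has rank 4, and its Smith normal form has invariant factors (1,1,1,1).

The boundary map ∂_3: C_3 → C_2 sends each 3-simplex σ to the alternating sum Σ_i (−1)^i (σ with its i-th vertex removed). For instance
  ∂[v_0,v_5,v_7,v_8] = [v_5,v_7,v_8] − [v_0,v_7,v_8] + [v_0,v_5,v_8] − [v_0,v_5,v_7].
The resulting 5×1 matrix has rank 1, and its Smith normal form has invariant factors (1).

From H_k ≅ ker(∂_k) / im(∂_{k+1}) we obtain:

  H_0: rank C_0 − rank ∂_1 = 9 − 8 = 1, and the invariant factors of ∂_1 are all 1, so H_0 ≅ Z.
  H_1: rank ker ∂_1 − rank ∂_2 = (14 − 8) − 4 = 2, and the invariant factors of ∂_2 are all 1, so H_1 ≅ Z^2.
  H_2: rank ker ∂_2 − rank ∂_3 = (5 − 4) − 1 = 0, and the invariant factors of ∂_3 are all 1, so H_2 ≅ 0.
  H_3: rank ker ∂_3 − rank ∂_4 = (1 − 1) − 0 = 0, and there is no ∂_4, so H_3 ≅ 0.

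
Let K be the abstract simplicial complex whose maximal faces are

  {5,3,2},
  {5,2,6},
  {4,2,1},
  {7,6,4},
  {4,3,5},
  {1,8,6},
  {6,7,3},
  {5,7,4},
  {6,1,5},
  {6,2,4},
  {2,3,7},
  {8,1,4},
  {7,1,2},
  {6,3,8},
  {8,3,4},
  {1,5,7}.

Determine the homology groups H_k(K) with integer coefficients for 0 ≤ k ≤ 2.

Fix the vertex order 1 < 2 < 3 < 4 < 5 < 6 < 7 < 8 and write every simplex with vertices in increasing order. Then dim K = 2 and the simplices of K are:

  0-simplices (8): [1], [2], [3], [4], [5], [6], [7], [8]
  1-simplices (24): (24 of them)
  2-simplices (16): [1,2,4], [1,2,7], [1,4,8], [1,5,6], [1,5,7], [1,6,8], [2,3,5], [2,3,7], [2,4,6], [2,5,6], [3,4,5], [3,4,8], [3,6,7], [3,6,8], [4,5,7], [4,6,7]

so the chain groups are C_0 ≅ Z^8, C_1 ≅ Z^24, C_2 ≅ Z^16.

The boundary map ∂_1: C_1 → C_0 maps an edge to its endpoints' difference, ∂[p,q] = q − p. For instance
  ∂[3,7] = [7] − [3].
This gives a 8×24 integer matrix of rank 7; reducing to Smith normal form yields diagonal entries (1,1,1,1,1,1,1).

Boundary ∂_2: C_2 → C_1 acts by ∂[p,q,r] = [q,r] − [p,r] + [p,q]. For instance
  ∂[3,4,8] = [4,8] − [3,8] + [3,4],
  ∂[2,3,7] = [3,7] − [2,7] + [2,3].
This gives a 24×16 integer matrix of rank 15; reducing to Smith normal form yields diagonal entries (1,1,1,1,1,1,1,1,1,1,1,1,1,1,1).

Computing H_k = (kernel of ∂_k) / (image of ∂_{k+1}):

  H_0: rank C_0 − rank ∂_1 = 8 − 7 = 1, and the invariant factors of ∂_1 are all 1, so H_0 ≅ Z.
  H_1: rank ker ∂_1 − rank ∂_2 = (24 − 7) − 15 = 2, and the invariant factors of ∂_2 are all 1, so H_1 ≅ Z^2.
  H_2: rank ker ∂_2 − rank ∂_3 = (16 − 15) − 0 = 1, and there is no ∂_3, so H_2 ≅ Z.

As a check, the Euler characteristic is 8 − 24 + 16 = 0, which agrees with 1 − 2 + 1 = 0.

H_0 = Z,  H_1 = Z^2,  H_2 = Z.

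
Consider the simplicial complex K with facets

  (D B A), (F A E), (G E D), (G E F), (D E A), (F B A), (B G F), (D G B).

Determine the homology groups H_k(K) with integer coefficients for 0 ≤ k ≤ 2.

Take the total order A < B < D < E < F < G on the vertex set. Then K (dimension 2) consists of the simplices:

  0-simplices (6): A, B, D, E, F, G
  1-simplices (12): AB, AD, AE, AF, BD, BF, BG, DE, DG, EF, EG, FG
  2-simplices (8): ABD, ABF, ADE, AEF, BDG, BFG, DEG, EFG

giving chain groups C_0 ≅ Z^6, C_1 ≅ Z^12, C_2 ≅ Z^8.

The boundary map ∂_1: C_1 → C_0 sends each edge [p,q] (with p < q) to q − p. For instance
  ∂BF = F − B.
The 6×12 boundary matrix has rank 5 and Smith normal form diag(1,1,1,1,1).

Boundary ∂_2: C_2 → C_1 maps a triangle to the signed sum of its edges. For instance
  ∂AEF = EF − AF + AE,
  ∂DEG = EG − DG + DE.
As a 12×8 matrix over Z this has rank 7, with invariant factors (1,1,1,1,1,1,1).

Now H_k = ker ∂_k / im ∂_{k+1}, so:

  H_0: rank C_0 − rank ∂_1 = 6 − 5 = 1, and the invariant factors of ∂_1 are all 1, so H_0 ≅ Z.
  H_1: rank ker ∂_1 − rank ∂_2 = (12 − 5) − 7 = 0, and the invariant factors of ∂_2 are all 1, so H_1 ≅ 0.
  H_2: rank ker ∂_2 − rank ∂_3 = (8 − 7) − 0 = 1, and there is no ∂_3, so H_2 ≅ Z.

As a check, the Euler characteristic is 6 − 12 + 8 = 2, which agrees with 1 − 0 + 1 = 2.

H_0 ≅ Z,  H_1 = 0,  H_2 ≅ Z.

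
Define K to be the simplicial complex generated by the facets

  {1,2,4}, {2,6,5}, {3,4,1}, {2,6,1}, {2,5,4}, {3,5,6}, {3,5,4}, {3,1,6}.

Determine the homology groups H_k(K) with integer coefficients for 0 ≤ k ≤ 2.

We work with the vertex ordering 1 < 2 < 3 < 4 < 5 < 6. The simplices of K, each written with vertices in increasing order, are:

  0-simplices (6): [1], [2], [3], [4], [5], [6]
  1-simplices (12): [1,2], [1,3], [1,4], [1,6], [2,4], [2,5], [2,6], [3,4], [3,5], [3,6], [4,5], [5,6]
  2-simplices (8): [1,2,4], [1,2,6], [1,3,4], [1,3,6], [2,4,5], [2,5,6], [3,4,5], [3,5,6]

so the chain groups are C_0 ≅ Z^6, C_1 ≅ Z^12, C_2 ≅ Z^8.

Boundary ∂_1: C_1 → C_0 maps an edge to its endpoints' difference, ∂[p,q] = q − p. For instance
  ∂[1,6] = [6] − [1].
As a 6×12 matrix over Z this has rank 5, with invariant factors (1,1,1,1,1).

∂_2: C_2 → C_1 sends each 2-simplex [p,q,r] to [q,r] − [p,r] + [p,q]. For instance
  ∂[2,5,6] = [5,6] − [2,6] + [2,5],
  ∂[3,5,6] = [5,6] − [3,6] + [3,5].
The 12×8 boundary matrix has rank 7 and Smith normal form diag(1,1,1,1,1,1,1).

Now H_k = ker ∂_k / im ∂_{k+1}, so:

  H_0: rank C_0 − rank ∂_1 = 6 − 5 = 1, and the invariant factors of ∂_1 are all 1, so H_0 ≅ Z.
  H_1: rank ker ∂_1 − rank ∂_2 = (12 − 5) − 7 = 0, and the invariant factors of ∂_2 are all 1, so H_1 ≅ 0.
  H_2: rank ker ∂_2 − rank ∂_3 = (8 − 7) − 0 = 1, and there is no ∂_3, so H_2 ≅ Z.

As a check, the Euler characteristic is 6 − 12 + 8 = 2, which agrees with 1 − 0 + 1 = 2.

H_0 = Z,  H_1 = 0,  H_2 = Z.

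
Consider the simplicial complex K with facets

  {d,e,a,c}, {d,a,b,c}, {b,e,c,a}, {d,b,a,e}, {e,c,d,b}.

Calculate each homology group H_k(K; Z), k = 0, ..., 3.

Order the vertices as a < b < c < d < e. Listing each simplex with vertices in this order, K has dimension 3 with simplices:

  0-simplices (5): a, b, c, d, e
  1-simplices (10): ab, ac, ad, ae, bc, bd, be, cd, ce, de
  2-simplices (10): abc, abd, abe, acd, ace, ade, bcd, bce, bde, cde
  3-simplices (5): abcd, abce, abde, acde, bcde

so the chain groups are C_0 ≅ Z^5, C_1 ≅ Z^10, C_2 ≅ Z^10, C_3 ≅ Z^5.

The boundary map ∂_1: C_1 → C_0 maps an edge to its endpoints' difference, ∂[p,q] = q − p. For instance
  ∂ce = e − c.
As a 5×10 matrix over Z this has rank 4, with invariant factors (1,1,1,1).

Boundary ∂_2: C_2 → C_1 acts by ∂[p,q,r] = [q,r] − [p,r] + [p,q]. For instance
  ∂ade = de − ae + ad,
  ∂cde = de − ce + cd.
As a 10×10 matrix over Z this has rank 6, with invariant factors (1,1,1,1,1,1).

The boundary map ∂_3: C_3 → C_2 sends each 3-simplex σ to the alternating sum Σ_i (−1)^i (σ with its i-th vertex removed). For instance
  ∂bcde = cde − bde + bce − bcd,
  ∂abce = bce − ace + abe − abc.
The 10×5 boundary matrix has rank 4 and Smith normal form diag(1,1,1,1).

Computing H_k = (kernel of ∂_k) / (image of ∂_{k+1}):

  H_0: rank C_0 − rank ∂_1 = 5 − 4 = 1, and the invariant factors of ∂_1 are all 1, so H_0 ≅ Z.
  H_1: rank ker ∂_1 − rank ∂_2 = (10 − 4) − 6 = 0, and the invariant factors of ∂_2 are all 1, so H_1 ≅ 0.
  H_2: rank ker ∂_2 − rank ∂_3 = (10 − 6) − 4 = 0, and the invariant factors of ∂_3 are all 1, so H_2 ≅ 0.
  H_3: rank ker ∂_3 − rank ∂_4 = (5 − 4) − 0 = 1, and there is no ∂_4, so H_3 ≅ Z.

As a check, the Euler characteristic is 5 − 10 + 10 − 5 = 0, which agrees with 1 − 0 + 0 − 1 = 0.

H_0 ≅ Z,  H_1 = 0,  H_2 = 0,  H_3 ≅ Z.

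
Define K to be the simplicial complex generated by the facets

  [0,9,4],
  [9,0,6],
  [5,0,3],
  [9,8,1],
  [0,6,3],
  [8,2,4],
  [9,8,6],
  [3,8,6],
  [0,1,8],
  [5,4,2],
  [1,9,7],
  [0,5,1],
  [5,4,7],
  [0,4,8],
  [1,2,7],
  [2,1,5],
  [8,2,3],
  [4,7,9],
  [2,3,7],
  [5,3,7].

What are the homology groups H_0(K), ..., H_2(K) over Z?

H_0 = Z,  H_1 = Z ⊕ Z/2,  H_2 = 0.

We work with the vertex ordering 0 < 1 < 2 < 3 < 4 < 5 < 6 < 7 < 8 < 9. The simplices of K, each written with vertices in increasing order, are:

  0-simplices (10): [0], [1], [2], [3], [4], [5], [6], [7], [8], [9]
  1-simplices (30): (30 of them)
  2-simplices (20): (20 of them)

so the chain groups are C_0 ≅ Z^10, C_1 ≅ Z^30, C_2 ≅ Z^20.

Boundary ∂_1: C_1 → C_0 maps an edge to its endpoints' difference, ∂[p,q] = q − p.
The 10×30 boundary matrix has rank 9 and Smith normal form diag(1,1,1,1,1,1,1,1,1).

Boundary ∂_2: C_2 → C_1 sends each 2-simplex [p,q,r] to [q,r] − [p,r] + [p,q]. For instance
  ∂[0,4,8] = [4,8] − [0,8] + [0,4],
  ∂[1,8,9] = [8,9] − [1,9] + [1,8].
As a 30×20 matrix over Z this has rank 20, with invariant factors (1,1,1,1,1,1,1,1,1,1,1,1,1,1,1,1,1,1,1,2).

Computing H_k = (kernel of ∂_k) / (image of ∂_{k+1}):

  H_0: rank C_0 − rank ∂_1 = 10 − 9 = 1, and the invariant factors of ∂_1 are all 1, so H_0 ≅ Z.
  H_1: rank ker ∂_1 − rank ∂_2 = (30 − 9) − 20 = 1, and ∂_2 has invariant factor 2 > 1, so H_1 ≅ Z ⊕ Z/2.
  H_2: rank ker ∂_2 − rank ∂_3 = (20 − 20) − 0 = 0, and there is no ∂_3, so H_2 ≅ 0.

As a check, the Euler characteristic is 10 − 30 + 20 = 0, which agrees with 1 − 1 + 0 = 0.
(K is a triangulation of the Klein bottle.)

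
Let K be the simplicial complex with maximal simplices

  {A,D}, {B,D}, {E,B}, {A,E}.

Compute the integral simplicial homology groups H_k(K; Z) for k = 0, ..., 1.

Fix the vertex order A < B < D < E and write every simplex with vertices in increasing order. Then dim K = 1 and the simplices of K are:

  0-simplices (4): A, B, D, E
  1-simplices (4): AD, AE, BD, BE

so the chain groups are C_0 ≅ Z^4, C_1 ≅ Z^4.

The boundary map ∂_1: C_1 → C_0 is given by ∂[p,q] = [q] − [p]. For instance
  ∂AD = D − A.
The 4×4 boundary matrix has rank 3 and Smith normal form diag(1,1,1).

Now H_k = ker ∂_k / im ∂_{k+1}, so:

  H_0: rank C_0 − rank ∂_1 = 4 − 3 = 1, and the invariant factors of ∂_1 are all 1, so H_0 = Z.
  H_1: rank ker ∂_1 − rank ∂_2 = (4 − 3) − 0 = 1, and there is no ∂_2, so H_1 = Z.

As a check, the Euler characteristic is 4 − 4 = 0, which agrees with 1 − 1 = 0.
(K is a triangulation of the circle S^1.)

H_0 = Z,  H_1 = Z.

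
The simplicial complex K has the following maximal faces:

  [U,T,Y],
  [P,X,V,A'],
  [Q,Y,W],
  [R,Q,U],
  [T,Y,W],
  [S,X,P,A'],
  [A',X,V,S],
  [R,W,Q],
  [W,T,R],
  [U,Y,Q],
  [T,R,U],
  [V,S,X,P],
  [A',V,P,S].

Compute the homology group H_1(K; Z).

Order the vertices as P < Q < R < S < T < U < V < W < X < Y < A'. Listing each simplex with vertices in this order, K has dimension 3 with simplices:

  0-simplices (11): [P], [Q], [R], [S], [T], [U], [V], [W], [X], [Y], [A']
  1-simplices (22): [P,S], [P,V], [P,X], [P,A'], [Q,R], [Q,U], [Q,W], [Q,Y], [R,T], [R,U], [R,W], [S,V], [S,X], [S,A'], [T,U], [T,W], [T,Y], [U,Y], [V,X], [V,A'], [W,Y], [X,A']
  2-simplices (18): (18 of them)
  3-simplices (5): [P,S,V,X], [P,S,V,A'], [P,S,X,A'], [P,V,X,A'], [S,V,X,A']

Hence C_0 ≅ Z^11, C_1 ≅ Z^22, C_2 ≅ Z^18, C_3 ≅ Z^5.

Boundary ∂_1: C_1 → C_0 maps an edge to its endpoints' difference, ∂[p,q] = q − p.
The resulting 11×22 matrix has rank 9, and its Smith normal form has invariant factors (1,1,1,1,1,1,1,1,1).

Boundary ∂_2: C_2 → C_1 acts by ∂[p,q,r] = [q,r] − [p,r] + [p,q]. For instance
  ∂[S,V,A'] = [V,A'] − [S,A'] + [S,V],
  ∂[Q,R,W] = [R,W] − [Q,W] + [Q,R].
The 22×18 boundary matrix has rank 13 and Smith normal form diag(1,1,1,1,1,1,1,1,1,1,1,1,1).

∂_3: C_3 → C_2 sends each 3-simplex σ to the alternating sum Σ_i (−1)^i (σ with its i-th vertex removed). For instance
  ∂[P,S,V,A'] = [S,V,A'] − [P,V,A'] + [P,S,A'] − [P,S,V],
  ∂[S,V,X,A'] = [V,X,A'] − [S,X,A'] + [S,V,A'] − [S,V,X].
The 18×5 boundary matrix has rank 4 and Smith normal form diag(1,1,1,1).

Now H_k = ker ∂_k / im ∂_{k+1}, so:

  H_1: rank ker ∂_1 − rank ∂_2 = (22 − 9) − 13 = 0, and the invariant factors of ∂_2 are all 1, so H_1 ≅ 0.

(K is a triangulation of the disjoint union of the 3-sphere S^3 and the 2-sphere S^2.)

H_1 ≅ 0.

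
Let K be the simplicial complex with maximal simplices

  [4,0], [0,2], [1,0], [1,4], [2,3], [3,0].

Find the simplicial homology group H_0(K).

H_0 ≅ Z.

We work with the vertex ordering 0 < 1 < 2 < 3 < 4. The simplices of K, each written with vertices in increasing order, are:

  0-simplices (5): [0], [1], [2], [3], [4]
  1-simplices (6): [0,1], [0,2], [0,3], [0,4], [1,4], [2,3]

Hence C_0 ≅ Z^5, C_1 ≅ Z^6.

The boundary map ∂_1: C_1 → C_0 maps an edge to its endpoints' difference, ∂[p,q] = q − p. For instance
  ∂[0,1] = [1] − [0].
The resulting 5×6 matrix has rank 4, and its Smith normal form has invariant factors (1,1,1,1).

Computing H_k = (kernel of ∂_k) / (image of ∂_{k+1}):

  H_0: rank C_0 − rank ∂_1 = 5 − 4 = 1, and the invariant factors of ∂_1 are all 1, so H_0 = Z.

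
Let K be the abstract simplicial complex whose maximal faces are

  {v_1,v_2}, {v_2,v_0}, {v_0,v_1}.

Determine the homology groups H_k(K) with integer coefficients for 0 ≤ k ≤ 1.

H_0 ≅ Z,  H_1 ≅ Z.

We work with the vertex ordering v_0 < v_1 < v_2. The simplices of K, each written with vertices in increasing order, are:

  0-simplices (3): [v_0], [v_1], [v_2]
  1-simplices (3): [v_0,v_1], [v_0,v_2], [v_1,v_2]

so the chain groups are C_0 ≅ Z^3, C_1 ≅ Z^3.

Boundary ∂_1: C_1 → C_0 maps an edge to its endpoints' difference, ∂[p,q] = q − p. For instance
  ∂[v_0,v_1] = [v_1] − [v_0].
This gives a 3×3 integer matrix of rank 2; reducing to Smith normal form yields diagonal entries (1,1).

From H_k ≅ ker(∂_k) / im(∂_{k+1}) we obtain:

  H_0: rank C_0 − rank ∂_1 = 3 − 2 = 1, and the invariant factors of ∂_1 are all 1, so H_0 ≅ Z.
  H_1: rank ker ∂_1 − rank ∂_2 = (3 − 2) − 0 = 1, and there is no ∂_2, so H_1 ≅ Z.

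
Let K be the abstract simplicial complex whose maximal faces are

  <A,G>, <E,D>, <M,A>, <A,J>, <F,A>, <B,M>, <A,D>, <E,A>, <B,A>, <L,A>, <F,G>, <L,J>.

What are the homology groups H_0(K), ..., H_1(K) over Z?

Fix the vertex order A < B < D < E < F < G < J < L < M and write every simplex with vertices in increasing order. Then dim K = 1 and the simplices of K are:

  0-simplices (9): A, B, D, E, F, G, J, L, M
  1-simplices (12): AB, AD, AE, AF, AG, AJ, AL, AM, BM, DE, FG, JL

Hence C_0 ≅ Z^9, C_1 ≅ Z^12.

The boundary map ∂_1: C_1 → C_0 is given by ∂[p,q] = [q] − [p].
As a 9×12 matrix over Z this has rank 8, with invariant factors (1,1,1,1,1,1,1,1).

Now H_k = ker ∂_k / im ∂_{k+1}, so:

  H_0: rank C_0 − rank ∂_1 = 9 − 8 = 1, and the invariant factors of ∂_1 are all 1, so H_0 = Z.
  H_1: rank ker ∂_1 − rank ∂_2 = (12 − 8) − 0 = 4, and there is no ∂_2, so H_1 = Z^4.

As a check, the Euler characteristic is 9 − 12 = -3, which agrees with 1 − 4 = -3.
(K is a triangulation of a wedge of 4 circles.)

H_0 ≅ Z,  H_1 ≅ Z^4.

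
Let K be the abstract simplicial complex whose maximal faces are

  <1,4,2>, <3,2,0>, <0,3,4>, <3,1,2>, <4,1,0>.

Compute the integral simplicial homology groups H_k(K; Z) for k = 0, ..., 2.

H_0 ≅ Z,  H_1 ≅ Z,  H_2 = 0.

K has 5 vertices, 10 edges, 5 triangles.
rank ∂_0 = 0, rank ∂_1 = 4 ⇒ b_0 = 5 − 0 − 4 = 1; all invariant factors of ∂_1 are 1 so no torsion. So H_0 = Z.
rank ∂_1 = 4, rank ∂_2 = 5 ⇒ b_1 = 10 − 4 − 5 = 1; all invariant factors of ∂_2 are 1 so no torsion. So H_1 = Z.
rank ∂_2 = 5, rank ∂_3 = 0 ⇒ b_2 = 5 − 5 − 0 = 0. So H_2 = 0.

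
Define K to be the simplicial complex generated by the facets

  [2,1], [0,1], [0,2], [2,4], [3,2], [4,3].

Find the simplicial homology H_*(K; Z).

Order the vertices as 0 < 1 < 2 < 3 < 4. Listing each simplex with vertices in this order, K has dimension 1 with simplices:

  0-simplices (5): [0], [1], [2], [3], [4]
  1-simplices (6): [0,1], [0,2], [1,2], [2,3], [2,4], [3,4]

Hence C_0 ≅ Z^5, C_1 ≅ Z^6.

The boundary map ∂_1: C_1 → C_0 maps an edge to its endpoints' difference, ∂[p,q] = q − p. For instance
  ∂[0,1] = [1] − [0].
The resulting 5×6 matrix has rank 4, and its Smith normal form has invariant factors (1,1,1,1).

From H_k ≅ ker(∂_k) / im(∂_{k+1}) we obtain:

  H_0: rank C_0 − rank ∂_1 = 5 − 4 = 1, and the invariant factors of ∂_1 are all 1, so H_0 = Z.
  H_1: rank ker ∂_1 − rank ∂_2 = (6 − 4) − 0 = 2, and there is no ∂_2, so H_1 = Z^2.

H_0 = Z,  H_1 = Z^2.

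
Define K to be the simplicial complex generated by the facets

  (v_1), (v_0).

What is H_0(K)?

Order the vertices as v_0 < v_1. Listing each simplex with vertices in this order, K has dimension 0 with simplices:

  0-simplices (2): [v_0], [v_1]

Hence C_0 ≅ Z^2.

From H_k ≅ ker(∂_k) / im(∂_{k+1}) we obtain:

  H_0: rank C_0 − rank ∂_1 = 2 − 0 = 2, and there is no ∂_1, so H_0 ≅ Z^2.

H_0 ≅ Z^2.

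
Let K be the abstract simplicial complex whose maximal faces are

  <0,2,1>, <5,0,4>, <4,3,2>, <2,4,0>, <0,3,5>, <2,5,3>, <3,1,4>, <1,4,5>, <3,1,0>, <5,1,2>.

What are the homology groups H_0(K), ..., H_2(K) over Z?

H_0 ≅ Z,  H_1 ≅ Z/2,  H_2 = 0.

Fix the vertex order 0 < 1 < 2 < 3 < 4 < 5 and write every simplex with vertices in increasing order. Then dim K = 2 and the simplices of K are:

  0-simplices (6): [0], [1], [2], [3], [4], [5]
  1-simplices (15): [0,1], [0,2], [0,3], [0,4], [0,5], [1,2], [1,3], [1,4], [1,5], [2,3], [2,4], [2,5], [3,4], [3,5], [4,5]
  2-simplices (10): [0,1,2], [0,1,3], [0,2,4], [0,3,5], [0,4,5], [1,2,5], [1,3,4], [1,4,5], [2,3,4], [2,3,5]

so the chain groups are C_0 ≅ Z^6, C_1 ≅ Z^15, C_2 ≅ Z^10.

Boundary ∂_1: C_1 → C_0 maps an edge to its endpoints' difference, ∂[p,q] = q − p. For instance
  ∂[0,5] = [5] − [0].
As a 6×15 matrix over Z this has rank 5, with invariant factors (1,1,1,1,1).

∂_2: C_2 → C_1 maps a triangle to the signed sum of its edges. For instance
  ∂[1,4,5] = [4,5] − [1,5] + [1,4],
  ∂[1,2,5] = [2,5] − [1,5] + [1,2].
The resulting 15×10 matrix has rank 10, and its Smith normal form has invariant factors (1,1,1,1,1,1,1,1,1,2).

Now H_k = ker ∂_k / im ∂_{k+1}, so:

  H_0: rank C_0 − rank ∂_1 = 6 − 5 = 1, and the invariant factors of ∂_1 are all 1, so H_0 ≅ Z.
  H_1: rank ker ∂_1 − rank ∂_2 = (15 − 5) − 10 = 0, and ∂_2 has invariant factor 2 > 1, so H_1 ≅ Z/2.
  H_2: rank ker ∂_2 − rank ∂_3 = (10 − 10) − 0 = 0, and there is no ∂_3, so H_2 ≅ 0.

As a check, the Euler characteristic is 6 − 15 + 10 = 1, which agrees with 1 − 0 + 0 = 1.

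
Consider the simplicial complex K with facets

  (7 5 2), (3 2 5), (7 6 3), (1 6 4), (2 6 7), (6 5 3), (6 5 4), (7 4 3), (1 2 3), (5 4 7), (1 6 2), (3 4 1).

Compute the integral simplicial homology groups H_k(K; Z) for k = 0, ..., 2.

H_0 = Z,  H_1 = Z/2,  H_2 = 0.

Fix the vertex order 1 < 2 < 3 < 4 < 5 < 6 < 7 and write every simplex with vertices in increasing order. Then dim K = 2 and the simplices of K are:

  0-simplices (7): [1], [2], [3], [4], [5], [6], [7]
  1-simplices (18): [1,2], [1,3], [1,4], [1,6], [2,3], [2,5], [2,6], [2,7], [3,4], [3,5], [3,6], [3,7], [4,5], [4,6], [4,7], [5,6], [5,7], [6,7]
  2-simplices (12): [1,2,3], [1,2,6], [1,3,4], [1,4,6], [2,3,5], [2,5,7], [2,6,7], [3,4,7], [3,5,6], [3,6,7], [4,5,6], [4,5,7]

so the chain groups are C_0 ≅ Z^7, C_1 ≅ Z^18, C_2 ≅ Z^12.

Boundary ∂_1: C_1 → C_0 sends each edge [p,q] (with p < q) to q − p. For instance
  ∂[4,7] = [7] − [4].
This gives a 7×18 integer matrix of rank 6; reducing to Smith normal form yields diagonal entries (1,1,1,1,1,1).

Boundary ∂_2: C_2 → C_1 maps a triangle to the signed sum of its edges. For instance
  ∂[1,2,3] = [2,3] − [1,3] + [1,2],
  ∂[4,5,6] = [5,6] − [4,6] + [4,5].
The 18×12 boundary matrix has rank 12 and Smith normal form diag(1,1,1,1,1,1,1,1,1,1,1,2).

Computing H_k = (kernel of ∂_k) / (image of ∂_{k+1}):

  H_0: rank C_0 − rank ∂_1 = 7 − 6 = 1, and the invariant factors of ∂_1 are all 1, so H_0 = Z.
  H_1: rank ker ∂_1 − rank ∂_2 = (18 − 6) − 12 = 0, and ∂_2 has invariant factor 2 > 1, so H_1 = Z/2.
  H_2: rank ker ∂_2 − rank ∂_3 = (12 − 12) − 0 = 0, and there is no ∂_3, so H_2 = 0.

As a check, the Euler characteristic is 7 − 18 + 12 = 1, which agrees with 1 − 0 + 0 = 1.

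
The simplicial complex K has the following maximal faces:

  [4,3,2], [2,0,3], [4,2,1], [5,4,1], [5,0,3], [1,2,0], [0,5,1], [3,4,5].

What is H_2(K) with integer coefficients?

We work with the vertex ordering 0 < 1 < 2 < 3 < 4 < 5. The simplices of K, each written with vertices in increasing order, are:

  0-simplices (6): [0], [1], [2], [3], [4], [5]
  1-simplices (12): [0,1], [0,2], [0,3], [0,5], [1,2], [1,4], [1,5], [2,3], [2,4], [3,4], [3,5], [4,5]
  2-simplices (8): [0,1,2], [0,1,5], [0,2,3], [0,3,5], [1,2,4], [1,4,5], [2,3,4], [3,4,5]

giving chain groups C_0 ≅ Z^6, C_1 ≅ Z^12, C_2 ≅ Z^8.

The boundary map ∂_1: C_1 → C_0 is given by ∂[p,q] = [q] − [p]. For instance
  ∂[1,2] = [2] − [1].
As a 6×12 matrix over Z this has rank 5, with invariant factors (1,1,1,1,1).

Boundary ∂_2: C_2 → C_1 maps a triangle to the signed sum of its edges. For instance
  ∂[0,1,5] = [1,5] − [0,5] + [0,1],
  ∂[3,4,5] = [4,5] − [3,5] + [3,4].
The 12×8 boundary matrix has rank 7 and Smith normal form diag(1,1,1,1,1,1,1).

From H_k ≅ ker(∂_k) / im(∂_{k+1}) we obtain:

  H_2: rank ker ∂_2 − rank ∂_3 = (8 − 7) − 0 = 1, and there is no ∂_3, so H_2 = Z.

(K is a triangulation of the 2-sphere S^2.)

H_2 = Z.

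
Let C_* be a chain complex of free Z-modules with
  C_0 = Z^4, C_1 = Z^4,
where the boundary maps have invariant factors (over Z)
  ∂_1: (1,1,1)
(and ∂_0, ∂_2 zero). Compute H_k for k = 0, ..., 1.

H_0: b_0 = 4 − 0 − 3 = 1; torsion from ∂_1 factors > 1: none. So H_0 ≅ Z.
H_1: b_1 = 4 − 3 − 0 = 1; torsion from ∂_2 factors > 1: none. So H_1 ≅ Z.

H_0 ≅ Z,  H_1 ≅ Z.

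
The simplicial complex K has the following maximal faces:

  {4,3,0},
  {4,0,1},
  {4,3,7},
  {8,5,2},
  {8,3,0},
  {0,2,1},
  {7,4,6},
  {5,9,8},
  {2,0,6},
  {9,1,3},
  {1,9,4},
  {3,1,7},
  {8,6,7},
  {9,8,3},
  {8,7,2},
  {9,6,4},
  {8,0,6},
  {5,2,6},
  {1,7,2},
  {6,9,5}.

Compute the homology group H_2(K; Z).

Order the vertices as 0 < 1 < 2 < 3 < 4 < 5 < 6 < 7 < 8 < 9. Listing each simplex with vertices in this order, K has dimension 2 with simplices:

  0-simplices (10): [0], [1], [2], [3], [4], [5], [6], [7], [8], [9]
  1-simplices (30): (30 of them)
  2-simplices (20): (20 of them)

giving chain groups C_0 ≅ Z^10, C_1 ≅ Z^30, C_2 ≅ Z^20.

Boundary ∂_1: C_1 → C_0 is given by ∂[p,q] = [q] − [p].
This gives a 10×30 integer matrix of rank 9; reducing to Smith normal form yields diagonal entries (1,1,1,1,1,1,1,1,1).

Boundary ∂_2: C_2 → C_1 maps a triangle to the signed sum of its edges. For instance
  ∂[1,2,7] = [2,7] − [1,7] + [1,2],
  ∂[0,6,8] = [6,8] − [0,8] + [0,6].
As a 30×20 matrix over Z this has rank 20, with invariant factors (1,1,1,1,1,1,1,1,1,1,1,1,1,1,1,1,1,1,1,2).

Reading off H_k = ker ∂_k / im ∂_{k+1}:

  H_2: rank ker ∂_2 − rank ∂_3 = (20 − 20) − 0 = 0, and there is no ∂_3, so H_2 = 0.

(K is a triangulation of the Klein bottle.)

H_2 ≅ 0.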